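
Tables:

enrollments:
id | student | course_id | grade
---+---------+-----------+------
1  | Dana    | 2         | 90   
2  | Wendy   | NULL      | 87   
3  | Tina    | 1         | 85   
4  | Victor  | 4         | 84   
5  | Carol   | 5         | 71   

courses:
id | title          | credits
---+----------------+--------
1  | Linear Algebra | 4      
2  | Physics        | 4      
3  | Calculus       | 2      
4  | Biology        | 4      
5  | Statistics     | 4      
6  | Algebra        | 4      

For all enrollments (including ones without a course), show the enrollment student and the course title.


LEFT JOIN keeps every row from enrollments (the left table); where course_id has no match in courses, the course columns become NULL. Walk through each enrollment:
  - enrollment 1 (Dana): course_id=2 -> matches Physics
  - enrollment 2 (Wendy): course_id=NULL, no match -> kept with NULL
  - enrollment 3 (Tina): course_id=1 -> matches Linear Algebra
  - enrollment 4 (Victor): course_id=4 -> matches Biology
  - enrollment 5 (Carol): course_id=5 -> matches Statistics
All 5 rows appear; 1 has NULL course.

SQL:
SELECT a.student, b.title AS course
FROM enrollments a
LEFT JOIN courses b ON a.course_id = b.id

Result:
student | course        
--------+---------------
Dana    | Physics       
Wendy   | NULL          
Tina    | Linear Algebra
Victor  | Biology       
Carol   | Statistics    


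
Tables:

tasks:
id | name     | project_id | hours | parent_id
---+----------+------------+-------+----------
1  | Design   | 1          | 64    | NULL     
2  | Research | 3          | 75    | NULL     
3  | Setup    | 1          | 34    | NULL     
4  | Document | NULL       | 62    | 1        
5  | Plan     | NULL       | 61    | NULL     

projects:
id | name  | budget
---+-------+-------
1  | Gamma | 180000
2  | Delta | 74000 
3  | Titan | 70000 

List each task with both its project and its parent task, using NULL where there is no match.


Two LEFT JOINs from the same base table tasks: one to projects via project_id, one to tasks itself via parent_id. Both are LEFT so every task is preserved.
Match against projects:
  - task 1 (Design): project_id=1 -> matches Gamma
  - task 2 (Research): project_id=3 -> matches Titan
  - task 3 (Setup): project_id=1 -> matches Gamma
  - task 4 (Document): project_id=NULL, no match -> kept with NULL
  - task 5 (Plan): project_id=NULL, no match -> kept with NULL
Match against tasks (self):
  - task 1 (Design): parent_id=NULL -> NULL
  - task 2 (Research): parent_id=NULL -> NULL
  - task 3 (Setup): parent_id=NULL -> NULL
  - task 4 (Document): parent_id=1 -> Design
  - task 5 (Plan): parent_id=NULL -> NULL

SQL:
SELECT a.name, b.name AS project, c.name AS parent
FROM tasks a
LEFT JOIN projects b ON a.project_id = b.id
LEFT JOIN tasks c ON a.parent_id = c.id

Result:
name     | project | parent
---------+---------+-------
Design   | Gamma   | NULL  
Research | Titan   | NULL  
Setup    | Gamma   | NULL  
Document | NULL    | Design
Plan     | NULL    | NULL  


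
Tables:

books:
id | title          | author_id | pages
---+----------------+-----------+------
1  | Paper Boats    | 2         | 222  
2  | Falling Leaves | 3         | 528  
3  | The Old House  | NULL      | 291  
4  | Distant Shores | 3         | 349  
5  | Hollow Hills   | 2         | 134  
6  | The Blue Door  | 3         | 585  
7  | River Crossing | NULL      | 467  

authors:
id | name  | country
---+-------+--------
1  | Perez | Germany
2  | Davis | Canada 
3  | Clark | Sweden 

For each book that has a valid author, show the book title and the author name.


INNER JOIN keeps only books rows whose author_id matches an id in authors. Walk through each book:
  - book 1 (Paper Boats): author_id=2 -> matches Davis
  - book 2 (Falling Leaves): author_id=3 -> matches Clark
  - book 3 (The Old House): author_id=NULL, no match -> dropped
  - book 4 (Distant Shores): author_id=3 -> matches Clark
  - book 5 (Hollow Hills): author_id=2 -> matches Davis
  - book 6 (The Blue Door): author_id=3 -> matches Clark
  - book 7 (River Crossing): author_id=NULL, no match -> dropped
So 2 of 7 rows are dropped.

SQL:
SELECT a.title, b.name AS author
FROM books a
INNER JOIN authors b ON a.author_id = b.id

Result:
title          | author
---------------+-------
Paper Boats    | Davis 
Falling Leaves | Clark 
Distant Shores | Clark 
Hollow Hills   | Davis 
The Blue Door  | Clark 


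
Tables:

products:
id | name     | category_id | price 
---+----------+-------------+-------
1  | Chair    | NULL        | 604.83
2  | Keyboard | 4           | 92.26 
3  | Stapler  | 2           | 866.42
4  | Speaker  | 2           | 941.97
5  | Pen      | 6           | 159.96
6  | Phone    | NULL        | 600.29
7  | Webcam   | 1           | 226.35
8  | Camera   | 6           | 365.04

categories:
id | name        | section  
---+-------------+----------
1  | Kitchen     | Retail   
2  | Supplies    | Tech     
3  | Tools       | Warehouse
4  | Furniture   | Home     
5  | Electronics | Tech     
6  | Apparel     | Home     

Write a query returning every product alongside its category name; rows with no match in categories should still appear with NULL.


LEFT JOIN keeps every row from products (the left table); where category_id has no match in categories, the category columns become NULL. Walk through each product:
  - product 1 (Chair): category_id=NULL, no match -> kept with NULL
  - product 2 (Keyboard): category_id=4 -> matches Furniture
  - product 3 (Stapler): category_id=2 -> matches Supplies
  - product 4 (Speaker): category_id=2 -> matches Supplies
  - product 5 (Pen): category_id=6 -> matches Apparel
  - product 6 (Phone): category_id=NULL, no match -> kept with NULL
  - product 7 (Webcam): category_id=1 -> matches Kitchen
  - product 8 (Camera): category_id=6 -> matches Apparel
All 8 rows appear; 2 have NULL category.

SQL:
SELECT a.name, b.name AS category
FROM products a
LEFT JOIN categories b ON a.category_id = b.id

Result:
name     | category 
---------+----------
Chair    | NULL     
Keyboard | Furniture
Stapler  | Supplies 
Speaker  | Supplies 
Pen      | Apparel  
Phone    | NULL     
Webcam   | Kitchen  
Camera   | Apparel  


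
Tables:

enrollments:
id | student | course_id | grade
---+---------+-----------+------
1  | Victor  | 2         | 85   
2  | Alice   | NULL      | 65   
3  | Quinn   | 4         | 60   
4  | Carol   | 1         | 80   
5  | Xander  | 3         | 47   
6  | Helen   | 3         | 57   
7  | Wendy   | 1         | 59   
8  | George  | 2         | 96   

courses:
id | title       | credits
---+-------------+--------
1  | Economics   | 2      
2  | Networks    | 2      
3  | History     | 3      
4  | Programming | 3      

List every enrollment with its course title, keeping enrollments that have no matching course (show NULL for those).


LEFT JOIN keeps every row from enrollments (the left table); where course_id has no match in courses, the course columns become NULL. Walk through each enrollment:
  - enrollment 1 (Victor): course_id=2 -> matches Networks
  - enrollment 2 (Alice): course_id=NULL, no match -> kept with NULL
  - enrollment 3 (Quinn): course_id=4 -> matches Programming
  - enrollment 4 (Carol): course_id=1 -> matches Economics
  - enrollment 5 (Xander): course_id=3 -> matches History
  - enrollment 6 (Helen): course_id=3 -> matches History
  - enrollment 7 (Wendy): course_id=1 -> matches Economics
  - enrollment 8 (George): course_id=2 -> matches Networks
All 8 rows appear; 1 has NULL course.

SQL:
SELECT a.student, b.title AS course
FROM enrollments a
LEFT JOIN courses b ON a.course_id = b.id

Result:
student | course     
--------+------------
Victor  | Networks   
Alice   | NULL       
Quinn   | Programming
Carol   | Economics  
Xander  | History    
Helen   | History    
Wendy   | Economics  
George  | Networks   


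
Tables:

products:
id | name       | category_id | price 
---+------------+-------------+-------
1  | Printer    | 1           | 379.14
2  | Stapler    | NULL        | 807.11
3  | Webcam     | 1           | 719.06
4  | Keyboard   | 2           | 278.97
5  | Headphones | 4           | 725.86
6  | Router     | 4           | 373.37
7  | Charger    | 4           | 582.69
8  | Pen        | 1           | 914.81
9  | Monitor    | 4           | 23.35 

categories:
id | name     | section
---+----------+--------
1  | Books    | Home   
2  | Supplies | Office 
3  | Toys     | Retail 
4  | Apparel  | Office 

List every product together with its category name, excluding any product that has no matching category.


INNER JOIN keeps only products rows whose category_id matches an id in categories. Walk through each product:
  - product 1 (Printer): category_id=1 -> matches Books
  - product 2 (Stapler): category_id=NULL, no match -> dropped
  - product 3 (Webcam): category_id=1 -> matches Books
  - product 4 (Keyboard): category_id=2 -> matches Supplies
  - product 5 (Headphones): category_id=4 -> matches Apparel
  - product 6 (Router): category_id=4 -> matches Apparel
  - product 7 (Charger): category_id=4 -> matches Apparel
  - product 8 (Pen): category_id=1 -> matches Books
  - product 9 (Monitor): category_id=4 -> matches Apparel
So 1 of 9 rows is dropped.

SQL:
SELECT a.name, b.name AS category
FROM products a
INNER JOIN categories b ON a.category_id = b.id

Result:
name       | category
-----------+---------
Printer    | Books   
Webcam     | Books   
Keyboard   | Supplies
Headphones | Apparel 
Router     | Apparel 
Charger    | Apparel 
Pen        | Books   
Monitor    | Apparel 


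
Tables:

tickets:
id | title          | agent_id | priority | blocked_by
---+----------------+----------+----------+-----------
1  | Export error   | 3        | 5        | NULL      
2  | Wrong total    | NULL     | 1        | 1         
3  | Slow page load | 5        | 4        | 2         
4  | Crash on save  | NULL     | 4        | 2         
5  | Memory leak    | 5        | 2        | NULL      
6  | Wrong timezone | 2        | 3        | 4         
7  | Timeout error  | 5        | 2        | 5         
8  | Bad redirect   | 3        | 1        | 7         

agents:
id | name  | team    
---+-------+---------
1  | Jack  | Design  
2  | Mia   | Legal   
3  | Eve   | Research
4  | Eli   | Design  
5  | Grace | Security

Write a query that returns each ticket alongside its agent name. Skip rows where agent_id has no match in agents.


INNER JOIN keeps only tickets rows whose agent_id matches an id in agents. Walk through each ticket:
  - ticket 1 (Export error): agent_id=3 -> matches Eve
  - ticket 2 (Wrong total): agent_id=NULL, no match -> dropped
  - ticket 3 (Slow page load): agent_id=5 -> matches Grace
  - ticket 4 (Crash on save): agent_id=NULL, no match -> dropped
  - ticket 5 (Memory leak): agent_id=5 -> matches Grace
  - ticket 6 (Wrong timezone): agent_id=2 -> matches Mia
  - ticket 7 (Timeout error): agent_id=5 -> matches Grace
  - ticket 8 (Bad redirect): agent_id=3 -> matches Eve
So 2 of 8 rows are dropped.

SQL:
SELECT a.title, b.name AS agent
FROM tickets a
INNER JOIN agents b ON a.agent_id = b.id

Result:
title          | agent
---------------+------
Export error   | Eve  
Slow page load | Grace
Memory leak    | Grace
Wrong timezone | Mia  
Timeout error  | Grace
Bad redirect   | Eve  


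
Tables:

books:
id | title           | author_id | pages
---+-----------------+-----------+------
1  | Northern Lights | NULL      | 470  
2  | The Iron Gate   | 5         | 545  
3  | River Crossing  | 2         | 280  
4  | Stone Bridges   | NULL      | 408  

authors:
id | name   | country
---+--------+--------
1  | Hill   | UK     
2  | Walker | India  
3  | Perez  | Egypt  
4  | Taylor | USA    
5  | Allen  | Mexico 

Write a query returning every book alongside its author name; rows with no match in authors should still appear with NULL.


LEFT JOIN keeps every row from books (the left table); where author_id has no match in authors, the author columns become NULL. Walk through each book:
  - book 1 (Northern Lights): author_id=NULL, no match -> kept with NULL
  - book 2 (The Iron Gate): author_id=5 -> matches Allen
  - book 3 (River Crossing): author_id=2 -> matches Walker
  - book 4 (Stone Bridges): author_id=NULL, no match -> kept with NULL
All 4 rows appear; 2 have NULL author.

SQL:
SELECT a.title, b.name AS author
FROM books a
LEFT JOIN authors b ON a.author_id = b.id

Result:
title           | author
----------------+-------
Northern Lights | NULL  
The Iron Gate   | Allen 
River Crossing  | Walker
Stone Bridges   | NULL  


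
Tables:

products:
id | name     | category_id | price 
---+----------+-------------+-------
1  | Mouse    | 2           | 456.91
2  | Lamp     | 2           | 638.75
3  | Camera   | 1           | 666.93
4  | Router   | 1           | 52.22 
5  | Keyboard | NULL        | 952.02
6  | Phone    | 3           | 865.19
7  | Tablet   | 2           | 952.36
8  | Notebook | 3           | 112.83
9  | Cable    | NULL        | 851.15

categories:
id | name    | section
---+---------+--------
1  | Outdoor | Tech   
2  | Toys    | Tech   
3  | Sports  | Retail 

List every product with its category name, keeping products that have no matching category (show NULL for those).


LEFT JOIN keeps every row from products (the left table); where category_id has no match in categories, the category columns become NULL. Walk through each product:
  - product 1 (Mouse): category_id=2 -> matches Toys
  - product 2 (Lamp): category_id=2 -> matches Toys
  - product 3 (Camera): category_id=1 -> matches Outdoor
  - product 4 (Router): category_id=1 -> matches Outdoor
  - product 5 (Keyboard): category_id=NULL, no match -> kept with NULL
  - product 6 (Phone): category_id=3 -> matches Sports
  - product 7 (Tablet): category_id=2 -> matches Toys
  - product 8 (Notebook): category_id=3 -> matches Sports
  - product 9 (Cable): category_id=NULL, no match -> kept with NULL
All 9 rows appear; 2 have NULL category.

SQL:
SELECT a.name, b.name AS category
FROM products a
LEFT JOIN categories b ON a.category_id = b.id

Result:
name     | category
---------+---------
Mouse    | Toys    
Lamp     | Toys    
Camera   | Outdoor 
Router   | Outdoor 
Keyboard | NULL    
Phone    | Sports  
Tablet   | Toys    
Notebook | Sports  
Cable    | NULL    


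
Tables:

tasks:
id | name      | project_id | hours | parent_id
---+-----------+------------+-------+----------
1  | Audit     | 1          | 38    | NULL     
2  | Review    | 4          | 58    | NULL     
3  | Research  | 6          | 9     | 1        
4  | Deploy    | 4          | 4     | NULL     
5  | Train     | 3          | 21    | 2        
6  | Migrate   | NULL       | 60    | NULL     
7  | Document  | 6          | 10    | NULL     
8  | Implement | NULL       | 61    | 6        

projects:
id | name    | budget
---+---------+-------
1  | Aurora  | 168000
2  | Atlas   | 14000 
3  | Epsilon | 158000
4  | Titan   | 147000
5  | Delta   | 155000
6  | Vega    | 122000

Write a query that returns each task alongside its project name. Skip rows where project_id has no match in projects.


INNER JOIN keeps only tasks rows whose project_id matches an id in projects. Walk through each task:
  - task 1 (Audit): project_id=1 -> matches Aurora
  - task 2 (Review): project_id=4 -> matches Titan
  - task 3 (Research): project_id=6 -> matches Vega
  - task 4 (Deploy): project_id=4 -> matches Titan
  - task 5 (Train): project_id=3 -> matches Epsilon
  - task 6 (Migrate): project_id=NULL, no match -> dropped
  - task 7 (Document): project_id=6 -> matches Vega
  - task 8 (Implement): project_id=NULL, no match -> dropped
So 2 of 8 rows are dropped.

SQL:
SELECT a.name, b.name AS project
FROM tasks a
INNER JOIN projects b ON a.project_id = b.id

Result:
name     | project
---------+--------
Audit    | Aurora 
Review   | Titan  
Research | Vega   
Deploy   | Titan  
Train    | Epsilon
Document | Vega   


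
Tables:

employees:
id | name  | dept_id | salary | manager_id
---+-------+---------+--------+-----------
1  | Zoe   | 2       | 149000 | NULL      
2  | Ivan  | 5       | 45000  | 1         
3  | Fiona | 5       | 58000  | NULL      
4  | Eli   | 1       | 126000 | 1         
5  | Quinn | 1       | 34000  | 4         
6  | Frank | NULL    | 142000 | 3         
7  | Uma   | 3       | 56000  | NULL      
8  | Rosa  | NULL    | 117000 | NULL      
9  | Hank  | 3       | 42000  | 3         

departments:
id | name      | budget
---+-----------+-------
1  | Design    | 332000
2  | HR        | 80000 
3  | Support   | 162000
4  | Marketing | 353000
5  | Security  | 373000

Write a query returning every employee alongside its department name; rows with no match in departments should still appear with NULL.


LEFT JOIN keeps every row from employees (the left table); where dept_id has no match in departments, the department columns become NULL. Walk through each employee:
  - employee 1 (Zoe): dept_id=2 -> matches HR
  - employee 2 (Ivan): dept_id=5 -> matches Security
  - employee 3 (Fiona): dept_id=5 -> matches Security
  - employee 4 (Eli): dept_id=1 -> matches Design
  - employee 5 (Quinn): dept_id=1 -> matches Design
  - employee 6 (Frank): dept_id=NULL, no match -> kept with NULL
  - employee 7 (Uma): dept_id=3 -> matches Support
  - employee 8 (Rosa): dept_id=NULL, no match -> kept with NULL
  - employee 9 (Hank): dept_id=3 -> matches Support
All 9 rows appear; 2 have NULL department.

SQL:
SELECT a.name, b.name AS department
FROM employees a
LEFT JOIN departments b ON a.dept_id = b.id

Result:
name  | department
------+-----------
Zoe   | HR        
Ivan  | Security  
Fiona | Security  
Eli   | Design    
Quinn | Design    
Frank | NULL      
Uma   | Support   
Rosa  | NULL      
Hank  | Support   


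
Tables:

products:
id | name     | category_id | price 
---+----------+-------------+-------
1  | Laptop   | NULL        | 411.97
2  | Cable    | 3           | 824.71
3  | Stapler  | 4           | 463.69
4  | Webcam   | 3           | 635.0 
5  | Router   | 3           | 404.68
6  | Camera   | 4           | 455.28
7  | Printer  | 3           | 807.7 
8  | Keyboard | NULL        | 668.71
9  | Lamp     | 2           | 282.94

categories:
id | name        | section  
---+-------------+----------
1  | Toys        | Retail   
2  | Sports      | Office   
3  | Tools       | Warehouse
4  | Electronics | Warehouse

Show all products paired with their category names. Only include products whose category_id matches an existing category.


INNER JOIN keeps only products rows whose category_id matches an id in categories. Walk through each product:
  - product 1 (Laptop): category_id=NULL, no match -> dropped
  - product 2 (Cable): category_id=3 -> matches Tools
  - product 3 (Stapler): category_id=4 -> matches Electronics
  - product 4 (Webcam): category_id=3 -> matches Tools
  - product 5 (Router): category_id=3 -> matches Tools
  - product 6 (Camera): category_id=4 -> matches Electronics
  - product 7 (Printer): category_id=3 -> matches Tools
  - product 8 (Keyboard): category_id=NULL, no match -> dropped
  - product 9 (Lamp): category_id=2 -> matches Sports
So 2 of 9 rows are dropped.

SQL:
SELECT a.name, b.name AS category
FROM products a
INNER JOIN categories b ON a.category_id = b.id

Result:
name    | category   
--------+------------
Cable   | Tools      
Stapler | Electronics
Webcam  | Tools      
Router  | Tools      
Camera  | Electronics
Printer | Tools      
Lamp    | Sports     


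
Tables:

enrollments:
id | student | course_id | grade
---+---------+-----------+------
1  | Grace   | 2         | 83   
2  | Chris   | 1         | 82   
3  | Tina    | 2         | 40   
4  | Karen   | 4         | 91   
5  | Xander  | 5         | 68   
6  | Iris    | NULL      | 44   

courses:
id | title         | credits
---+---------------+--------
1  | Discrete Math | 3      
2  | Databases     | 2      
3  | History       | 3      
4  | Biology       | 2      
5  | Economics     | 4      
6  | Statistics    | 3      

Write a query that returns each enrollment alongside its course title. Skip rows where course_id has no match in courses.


INNER JOIN keeps only enrollments rows whose course_id matches an id in courses. Walk through each enrollment:
  - enrollment 1 (Grace): course_id=2 -> matches Databases
  - enrollment 2 (Chris): course_id=1 -> matches Discrete Math
  - enrollment 3 (Tina): course_id=2 -> matches Databases
  - enrollment 4 (Karen): course_id=4 -> matches Biology
  - enrollment 5 (Xander): course_id=5 -> matches Economics
  - enrollment 6 (Iris): course_id=NULL, no match -> dropped
So 1 of 6 rows is dropped.

SQL:
SELECT a.student, b.title AS course
FROM enrollments a
INNER JOIN courses b ON a.course_id = b.id

Result:
student | course       
--------+--------------
Grace   | Databases    
Chris   | Discrete Math
Tina    | Databases    
Karen   | Biology      
Xander  | Economics    


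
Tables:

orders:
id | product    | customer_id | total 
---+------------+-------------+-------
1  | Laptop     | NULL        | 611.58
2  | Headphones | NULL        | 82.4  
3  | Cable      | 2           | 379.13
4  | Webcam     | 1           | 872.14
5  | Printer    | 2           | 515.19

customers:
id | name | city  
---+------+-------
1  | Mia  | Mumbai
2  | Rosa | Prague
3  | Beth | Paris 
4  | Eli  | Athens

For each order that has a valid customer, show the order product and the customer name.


INNER JOIN keeps only orders rows whose customer_id matches an id in customers. Walk through each order:
  - order 1 (Laptop): customer_id=NULL, no match -> dropped
  - order 2 (Headphones): customer_id=NULL, no match -> dropped
  - order 3 (Cable): customer_id=2 -> matches Rosa
  - order 4 (Webcam): customer_id=1 -> matches Mia
  - order 5 (Printer): customer_id=2 -> matches Rosa
So 2 of 5 rows are dropped.

SQL:
SELECT a.product, b.name AS customer
FROM orders a
INNER JOIN customers b ON a.customer_id = b.id

Result:
product | customer
--------+---------
Cable   | Rosa    
Webcam  | Mia     
Printer | Rosa    


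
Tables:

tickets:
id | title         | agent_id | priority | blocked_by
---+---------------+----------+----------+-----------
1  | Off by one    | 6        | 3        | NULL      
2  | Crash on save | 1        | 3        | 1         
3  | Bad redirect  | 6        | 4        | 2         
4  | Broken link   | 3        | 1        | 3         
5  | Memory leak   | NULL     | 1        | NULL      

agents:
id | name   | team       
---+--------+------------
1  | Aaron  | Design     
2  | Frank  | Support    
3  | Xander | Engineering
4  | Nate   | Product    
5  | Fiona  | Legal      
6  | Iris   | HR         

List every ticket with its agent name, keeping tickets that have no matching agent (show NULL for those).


LEFT JOIN keeps every row from tickets (the left table); where agent_id has no match in agents, the agent columns become NULL. Walk through each ticket:
  - ticket 1 (Off by one): agent_id=6 -> matches Iris
  - ticket 2 (Crash on save): agent_id=1 -> matches Aaron
  - ticket 3 (Bad redirect): agent_id=6 -> matches Iris
  - ticket 4 (Broken link): agent_id=3 -> matches Xander
  - ticket 5 (Memory leak): agent_id=NULL, no match -> kept with NULL
All 5 rows appear; 1 has NULL agent.

SQL:
SELECT a.title, b.name AS agent
FROM tickets a
LEFT JOIN agents b ON a.agent_id = b.id

Result:
title         | agent 
--------------+-------
Off by one    | Iris  
Crash on save | Aaron 
Bad redirect  | Iris  
Broken link   | Xander
Memory leak   | NULL  


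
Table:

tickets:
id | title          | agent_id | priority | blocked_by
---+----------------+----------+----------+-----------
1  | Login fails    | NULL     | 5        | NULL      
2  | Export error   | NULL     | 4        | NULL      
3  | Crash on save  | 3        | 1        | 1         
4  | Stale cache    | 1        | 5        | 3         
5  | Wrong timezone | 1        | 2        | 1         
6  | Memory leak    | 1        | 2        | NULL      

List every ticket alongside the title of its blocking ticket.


This is a self-join: tickets is joined to a second copy of itself, matching each row's blocked_by to another row's id. Use LEFT JOIN so rows with blocked_by=NULL are kept.
  - ticket 1 (Login fails): blocked_by=NULL -> NULL
  - ticket 2 (Export error): blocked_by=NULL -> NULL
  - ticket 3 (Crash on save): blocked_by=1 -> Login fails
  - ticket 4 (Stale cache): blocked_by=3 -> Crash on save
  - ticket 5 (Wrong timezone): blocked_by=1 -> Login fails
  - ticket 6 (Memory leak): blocked_by=NULL -> NULL

SQL:
SELECT a.title AS item, b.title AS blocked_by
FROM tickets a
LEFT JOIN tickets b ON a.blocked_by = b.id

Result:
item           | blocked_by   
---------------+--------------
Login fails    | NULL         
Export error   | NULL         
Crash on save  | Login fails  
Stale cache    | Crash on save
Wrong timezone | Login fails  
Memory leak    | NULL         


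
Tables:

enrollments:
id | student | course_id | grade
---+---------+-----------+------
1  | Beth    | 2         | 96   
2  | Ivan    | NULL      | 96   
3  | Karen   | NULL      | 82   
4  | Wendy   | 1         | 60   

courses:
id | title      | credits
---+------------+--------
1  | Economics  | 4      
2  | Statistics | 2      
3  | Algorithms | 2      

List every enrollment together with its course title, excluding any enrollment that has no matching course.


INNER JOIN keeps only enrollments rows whose course_id matches an id in courses. Walk through each enrollment:
  - enrollment 1 (Beth): course_id=2 -> matches Statistics
  - enrollment 2 (Ivan): course_id=NULL, no match -> dropped
  - enrollment 3 (Karen): course_id=NULL, no match -> dropped
  - enrollment 4 (Wendy): course_id=1 -> matches Economics
So 2 of 4 rows are dropped.

SQL:
SELECT a.student, b.title AS course
FROM enrollments a
INNER JOIN courses b ON a.course_id = b.id

Result:
student | course    
--------+-----------
Beth    | Statistics
Wendy   | Economics 


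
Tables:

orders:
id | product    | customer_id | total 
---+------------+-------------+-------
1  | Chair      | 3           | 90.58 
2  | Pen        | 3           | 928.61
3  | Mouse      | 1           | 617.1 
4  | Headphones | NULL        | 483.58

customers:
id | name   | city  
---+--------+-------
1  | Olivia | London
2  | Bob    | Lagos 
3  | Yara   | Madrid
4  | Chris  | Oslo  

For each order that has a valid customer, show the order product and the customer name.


INNER JOIN keeps only orders rows whose customer_id matches an id in customers. Walk through each order:
  - order 1 (Chair): customer_id=3 -> matches Yara
  - order 2 (Pen): customer_id=3 -> matches Yara
  - order 3 (Mouse): customer_id=1 -> matches Olivia
  - order 4 (Headphones): customer_id=NULL, no match -> dropped
So 1 of 4 rows is dropped.

SQL:
SELECT a.product, b.name AS customer
FROM orders a
INNER JOIN customers b ON a.customer_id = b.id

Result:
product | customer
--------+---------
Chair   | Yara    
Pen     | Yara    
Mouse   | Olivia  


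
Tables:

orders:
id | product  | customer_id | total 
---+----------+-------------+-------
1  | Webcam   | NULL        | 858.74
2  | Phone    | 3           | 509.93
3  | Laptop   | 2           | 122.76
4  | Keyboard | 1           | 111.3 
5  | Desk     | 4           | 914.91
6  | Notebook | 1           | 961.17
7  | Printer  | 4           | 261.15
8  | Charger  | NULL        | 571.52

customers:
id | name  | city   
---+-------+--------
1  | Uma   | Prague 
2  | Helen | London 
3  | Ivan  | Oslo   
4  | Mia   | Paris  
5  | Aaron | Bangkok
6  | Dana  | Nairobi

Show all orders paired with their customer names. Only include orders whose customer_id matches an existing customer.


INNER JOIN keeps only orders rows whose customer_id matches an id in customers. Walk through each order:
  - order 1 (Webcam): customer_id=NULL, no match -> dropped
  - order 2 (Phone): customer_id=3 -> matches Ivan
  - order 3 (Laptop): customer_id=2 -> matches Helen
  - order 4 (Keyboard): customer_id=1 -> matches Uma
  - order 5 (Desk): customer_id=4 -> matches Mia
  - order 6 (Notebook): customer_id=1 -> matches Uma
  - order 7 (Printer): customer_id=4 -> matches Mia
  - order 8 (Charger): customer_id=NULL, no match -> dropped
So 2 of 8 rows are dropped.

SQL:
SELECT a.product, b.name AS customer
FROM orders a
INNER JOIN customers b ON a.customer_id = b.id

Result:
product  | customer
---------+---------
Phone    | Ivan    
Laptop   | Helen   
Keyboard | Uma     
Desk     | Mia     
Notebook | Uma     
Printer  | Mia     


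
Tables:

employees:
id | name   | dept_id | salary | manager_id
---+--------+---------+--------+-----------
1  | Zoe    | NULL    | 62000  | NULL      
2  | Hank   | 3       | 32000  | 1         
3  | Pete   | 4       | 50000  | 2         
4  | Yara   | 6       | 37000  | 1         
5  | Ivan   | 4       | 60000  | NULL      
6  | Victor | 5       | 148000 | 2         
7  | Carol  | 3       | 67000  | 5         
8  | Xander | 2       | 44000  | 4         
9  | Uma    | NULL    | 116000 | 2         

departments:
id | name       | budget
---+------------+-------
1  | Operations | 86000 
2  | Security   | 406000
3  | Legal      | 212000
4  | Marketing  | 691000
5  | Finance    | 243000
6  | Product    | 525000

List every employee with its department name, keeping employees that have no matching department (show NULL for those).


LEFT JOIN keeps every row from employees (the left table); where dept_id has no match in departments, the department columns become NULL. Walk through each employee:
  - employee 1 (Zoe): dept_id=NULL, no match -> kept with NULL
  - employee 2 (Hank): dept_id=3 -> matches Legal
  - employee 3 (Pete): dept_id=4 -> matches Marketing
  - employee 4 (Yara): dept_id=6 -> matches Product
  - employee 5 (Ivan): dept_id=4 -> matches Marketing
  - employee 6 (Victor): dept_id=5 -> matches Finance
  - employee 7 (Carol): dept_id=3 -> matches Legal
  - employee 8 (Xander): dept_id=2 -> matches Security
  - employee 9 (Uma): dept_id=NULL, no match -> kept with NULL
All 9 rows appear; 2 have NULL department.

SQL:
SELECT a.name, b.name AS department
FROM employees a
LEFT JOIN departments b ON a.dept_id = b.id

Result:
name   | department
-------+-----------
Zoe    | NULL      
Hank   | Legal     
Pete   | Marketing 
Yara   | Product   
Ivan   | Marketing 
Victor | Finance   
Carol  | Legal     
Xander | Security  
Uma    | NULL      


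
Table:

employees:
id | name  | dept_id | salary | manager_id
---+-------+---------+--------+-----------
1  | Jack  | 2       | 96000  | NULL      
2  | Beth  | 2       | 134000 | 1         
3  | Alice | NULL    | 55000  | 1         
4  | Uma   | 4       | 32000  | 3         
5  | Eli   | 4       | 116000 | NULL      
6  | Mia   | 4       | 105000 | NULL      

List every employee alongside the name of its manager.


This is a self-join: employees is joined to a second copy of itself, matching each row's manager_id to another row's id. Use LEFT JOIN so rows with manager_id=NULL are kept.
  - employee 1 (Jack): manager_id=NULL -> NULL
  - employee 2 (Beth): manager_id=1 -> Jack
  - employee 3 (Alice): manager_id=1 -> Jack
  - employee 4 (Uma): manager_id=3 -> Alice
  - employee 5 (Eli): manager_id=NULL -> NULL
  - employee 6 (Mia): manager_id=NULL -> NULL

SQL:
SELECT a.name AS item, b.name AS manager
FROM employees a
LEFT JOIN employees b ON a.manager_id = b.id

Result:
item  | manager
------+--------
Jack  | NULL   
Beth  | Jack   
Alice | Jack   
Uma   | Alice  
Eli   | NULL   
Mia   | NULL   


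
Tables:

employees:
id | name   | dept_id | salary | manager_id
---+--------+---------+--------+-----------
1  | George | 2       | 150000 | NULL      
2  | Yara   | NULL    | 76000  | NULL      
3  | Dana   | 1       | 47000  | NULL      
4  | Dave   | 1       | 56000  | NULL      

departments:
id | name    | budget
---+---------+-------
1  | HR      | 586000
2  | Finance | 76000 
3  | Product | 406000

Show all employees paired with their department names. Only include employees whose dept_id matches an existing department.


INNER JOIN keeps only employees rows whose dept_id matches an id in departments. Walk through each employee:
  - employee 1 (George): dept_id=2 -> matches Finance
  - employee 2 (Yara): dept_id=NULL, no match -> dropped
  - employee 3 (Dana): dept_id=1 -> matches HR
  - employee 4 (Dave): dept_id=1 -> matches HR
So 1 of 4 rows is dropped.

SQL:
SELECT a.name, b.name AS department
FROM employees a
INNER JOIN departments b ON a.dept_id = b.id

Result:
name   | department
-------+-----------
George | Finance   
Dana   | HR        
Dave   | HR        


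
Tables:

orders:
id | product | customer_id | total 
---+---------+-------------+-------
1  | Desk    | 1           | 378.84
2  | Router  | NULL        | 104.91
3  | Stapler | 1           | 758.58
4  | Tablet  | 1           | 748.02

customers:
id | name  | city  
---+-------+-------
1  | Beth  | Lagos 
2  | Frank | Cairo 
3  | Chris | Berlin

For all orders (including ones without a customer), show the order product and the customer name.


LEFT JOIN keeps every row from orders (the left table); where customer_id has no match in customers, the customer columns become NULL. Walk through each order:
  - order 1 (Desk): customer_id=1 -> matches Beth
  - order 2 (Router): customer_id=NULL, no match -> kept with NULL
  - order 3 (Stapler): customer_id=1 -> matches Beth
  - order 4 (Tablet): customer_id=1 -> matches Beth
All 4 rows appear; 1 has NULL customer.

SQL:
SELECT a.product, b.name AS customer
FROM orders a
LEFT JOIN customers b ON a.customer_id = b.id

Result:
product | customer
--------+---------
Desk    | Beth    
Router  | NULL    
Stapler | Beth    
Tablet  | Beth    


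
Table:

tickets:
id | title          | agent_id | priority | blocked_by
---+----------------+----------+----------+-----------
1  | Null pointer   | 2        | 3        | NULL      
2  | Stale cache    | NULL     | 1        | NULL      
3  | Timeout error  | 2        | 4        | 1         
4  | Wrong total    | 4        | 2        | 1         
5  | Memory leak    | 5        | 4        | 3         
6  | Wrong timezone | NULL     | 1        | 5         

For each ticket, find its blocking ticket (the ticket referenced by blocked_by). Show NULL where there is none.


This is a self-join: tickets is joined to a second copy of itself, matching each row's blocked_by to another row's id. Use LEFT JOIN so rows with blocked_by=NULL are kept.
  - ticket 1 (Null pointer): blocked_by=NULL -> NULL
  - ticket 2 (Stale cache): blocked_by=NULL -> NULL
  - ticket 3 (Timeout error): blocked_by=1 -> Null pointer
  - ticket 4 (Wrong total): blocked_by=1 -> Null pointer
  - ticket 5 (Memory leak): blocked_by=3 -> Timeout error
  - ticket 6 (Wrong timezone): blocked_by=5 -> Memory leak

SQL:
SELECT a.title AS item, b.title AS blocked_by
FROM tickets a
LEFT JOIN tickets b ON a.blocked_by = b.id

Result:
item           | blocked_by   
---------------+--------------
Null pointer   | NULL         
Stale cache    | NULL         
Timeout error  | Null pointer 
Wrong total    | Null pointer 
Memory leak    | Timeout error
Wrong timezone | Memory leak  


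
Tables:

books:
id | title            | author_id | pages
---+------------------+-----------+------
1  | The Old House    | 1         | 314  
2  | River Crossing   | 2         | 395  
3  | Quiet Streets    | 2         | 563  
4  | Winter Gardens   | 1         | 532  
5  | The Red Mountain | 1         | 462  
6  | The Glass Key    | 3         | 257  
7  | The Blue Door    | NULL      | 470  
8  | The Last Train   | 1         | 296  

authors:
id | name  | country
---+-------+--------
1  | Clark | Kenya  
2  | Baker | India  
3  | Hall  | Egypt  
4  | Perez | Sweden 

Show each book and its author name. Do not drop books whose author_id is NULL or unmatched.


LEFT JOIN keeps every row from books (the left table); where author_id has no match in authors, the author columns become NULL. Walk through each book:
  - book 1 (The Old House): author_id=1 -> matches Clark
  - book 2 (River Crossing): author_id=2 -> matches Baker
  - book 3 (Quiet Streets): author_id=2 -> matches Baker
  - book 4 (Winter Gardens): author_id=1 -> matches Clark
  - book 5 (The Red Mountain): author_id=1 -> matches Clark
  - book 6 (The Glass Key): author_id=3 -> matches Hall
  - book 7 (The Blue Door): author_id=NULL, no match -> kept with NULL
  - book 8 (The Last Train): author_id=1 -> matches Clark
All 8 rows appear; 1 has NULL author.

SQL:
SELECT a.title, b.name AS author
FROM books a
LEFT JOIN authors b ON a.author_id = b.id

Result:
title            | author
-----------------+-------
The Old House    | Clark 
River Crossing   | Baker 
Quiet Streets    | Baker 
Winter Gardens   | Clark 
The Red Mountain | Clark 
The Glass Key    | Hall  
The Blue Door    | NULL  
The Last Train   | Clark 


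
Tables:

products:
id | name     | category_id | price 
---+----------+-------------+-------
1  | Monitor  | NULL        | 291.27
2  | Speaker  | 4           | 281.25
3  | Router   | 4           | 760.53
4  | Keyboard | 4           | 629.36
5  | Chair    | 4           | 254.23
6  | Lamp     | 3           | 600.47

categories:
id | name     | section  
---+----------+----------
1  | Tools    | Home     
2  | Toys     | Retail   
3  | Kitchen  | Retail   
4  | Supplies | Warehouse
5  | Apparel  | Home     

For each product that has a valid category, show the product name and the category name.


INNER JOIN keeps only products rows whose category_id matches an id in categories. Walk through each product:
  - product 1 (Monitor): category_id=NULL, no match -> dropped
  - product 2 (Speaker): category_id=4 -> matches Supplies
  - product 3 (Router): category_id=4 -> matches Supplies
  - product 4 (Keyboard): category_id=4 -> matches Supplies
  - product 5 (Chair): category_id=4 -> matches Supplies
  - product 6 (Lamp): category_id=3 -> matches Kitchen
So 1 of 6 rows is dropped.

SQL:
SELECT a.name, b.name AS category
FROM products a
INNER JOIN categories b ON a.category_id = b.id

Result:
name     | category
---------+---------
Speaker  | Supplies
Router   | Supplies
Keyboard | Supplies
Chair    | Supplies
Lamp     | Kitchen 


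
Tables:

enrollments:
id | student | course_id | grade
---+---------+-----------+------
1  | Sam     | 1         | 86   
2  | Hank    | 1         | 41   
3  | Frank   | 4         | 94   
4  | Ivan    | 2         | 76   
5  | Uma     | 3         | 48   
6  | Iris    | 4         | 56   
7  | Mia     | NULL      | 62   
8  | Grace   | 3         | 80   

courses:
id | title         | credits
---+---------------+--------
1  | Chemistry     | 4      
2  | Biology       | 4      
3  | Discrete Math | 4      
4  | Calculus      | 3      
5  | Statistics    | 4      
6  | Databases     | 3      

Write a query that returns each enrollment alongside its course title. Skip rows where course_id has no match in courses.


INNER JOIN keeps only enrollments rows whose course_id matches an id in courses. Walk through each enrollment:
  - enrollment 1 (Sam): course_id=1 -> matches Chemistry
  - enrollment 2 (Hank): course_id=1 -> matches Chemistry
  - enrollment 3 (Frank): course_id=4 -> matches Calculus
  - enrollment 4 (Ivan): course_id=2 -> matches Biology
  - enrollment 5 (Uma): course_id=3 -> matches Discrete Math
  - enrollment 6 (Iris): course_id=4 -> matches Calculus
  - enrollment 7 (Mia): course_id=NULL, no match -> dropped
  - enrollment 8 (Grace): course_id=3 -> matches Discrete Math
So 1 of 8 rows is dropped.

SQL:
SELECT a.student, b.title AS course
FROM enrollments a
INNER JOIN courses b ON a.course_id = b.id

Result:
student | course       
--------+--------------
Sam     | Chemistry    
Hank    | Chemistry    
Frank   | Calculus     
Ivan    | Biology      
Uma     | Discrete Math
Iris    | Calculus     
Grace   | Discrete Math


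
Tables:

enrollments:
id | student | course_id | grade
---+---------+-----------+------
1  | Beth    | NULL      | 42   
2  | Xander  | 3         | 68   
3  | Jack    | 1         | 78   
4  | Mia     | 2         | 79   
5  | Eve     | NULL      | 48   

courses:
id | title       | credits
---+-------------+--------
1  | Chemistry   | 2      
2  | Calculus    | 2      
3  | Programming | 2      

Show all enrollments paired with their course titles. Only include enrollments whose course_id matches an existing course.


INNER JOIN keeps only enrollments rows whose course_id matches an id in courses. Walk through each enrollment:
  - enrollment 1 (Beth): course_id=NULL, no match -> dropped
  - enrollment 2 (Xander): course_id=3 -> matches Programming
  - enrollment 3 (Jack): course_id=1 -> matches Chemistry
  - enrollment 4 (Mia): course_id=2 -> matches Calculus
  - enrollment 5 (Eve): course_id=NULL, no match -> dropped
So 2 of 5 rows are dropped.

SQL:
SELECT a.student, b.title AS course
FROM enrollments a
INNER JOIN courses b ON a.course_id = b.id

Result:
student | course     
--------+------------
Xander  | Programming
Jack    | Chemistry  
Mia     | Calculus   
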